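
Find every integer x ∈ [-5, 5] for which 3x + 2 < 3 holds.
Holds for: {-5, -4, -3, -2, -1, 0}
Fails for: {1, 2, 3, 4, 5}

Answer: {-5, -4, -3, -2, -1, 0}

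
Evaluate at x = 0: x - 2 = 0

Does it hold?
x = 0: LHS = 0 - 2 = -2; -2 = 0 — FAILS

The relation fails at x = 0, so x = 0 is a counterexample.

Answer: No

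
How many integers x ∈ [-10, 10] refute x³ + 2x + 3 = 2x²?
Counterexamples in [-10, 10]: {-10, -9, -8, -7, -6, -5, -4, -3, -2, -1, 0, 1, 2, 3, 4, 5, 6, 7, 8, 9, 10}.

Counting them gives 21 values.

Answer: 21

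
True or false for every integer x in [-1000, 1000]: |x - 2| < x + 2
The claim fails at x = 0:
x = 0: LHS = |0 - 2| = |-2| = 2, RHS = 0 + 2 = 2; 2 < 2 — FAILS

Because a single integer refutes it, the statement is false.

Answer: False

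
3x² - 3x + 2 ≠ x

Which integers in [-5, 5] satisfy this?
Over all integers in [-5, 5], LHS − RHS is always positive; it is smallest at x = 1, where it equals 1:
x = 1: LHS = 3·1² - 3·1 + 2 = 2; 2 ≠ 1 — holds
At the ends of the range:
x = -5: LHS = 3·(-5)² - 3·(-5) + 2 = 92; 92 ≠ -5 — holds
x = 5: LHS = 3·5² - 3·5 + 2 = 62; 62 ≠ 5 — holds
Hence LHS − RHS is never 0, i.e. the two sides are never equal, so the relation holds for every integer in [-5, 5].

Answer: All integers in [-5, 5]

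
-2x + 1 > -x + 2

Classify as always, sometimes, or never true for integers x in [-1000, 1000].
Holds at x = -2: LHS = -2·(-2) + 1 = 5, RHS = -(-2) + 2 = 4; 5 > 4 — holds
Fails at x = 0: LHS = -2·0 + 1 = 1, RHS = -0 + 2 = 2; 1 > 2 — FAILS
It is satisfied by some integers in the range but not all.

Answer: Sometimes true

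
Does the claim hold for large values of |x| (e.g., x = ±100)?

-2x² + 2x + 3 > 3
x = 100: LHS = -2·100² + 2·100 + 3 = -19797; -19797 > 3 — FAILS
x = -100: LHS = -2·(-100)² + 2·(-100) + 3 = -20197; -20197 > 3 — FAILS

Answer: No, fails for both x = 100 and x = -100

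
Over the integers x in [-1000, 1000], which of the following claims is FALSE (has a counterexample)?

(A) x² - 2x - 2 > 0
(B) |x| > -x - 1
(A) x = 0: LHS = 0² - 2·0 - 2 = -2; -2 > 0 — FAILS

(B) Over all integers in [-1000, 1000], LHS − RHS is smallest at x = 0, where it equals 1:
x = 0: LHS = |0| = 0, RHS = -0 - 1 = -1; 0 > -1 — holds
At the ends of the range:
x = -1000: LHS = |-1000| = 1000, RHS = -(-1000) - 1 = 999; 1000 > 999 — holds
x = 1000: LHS = |1000| = 1000, RHS = -1000 - 1 = -1001; 1000 > -1001 — holds
Hence LHS − RHS is never zero or negative, i.e. LHS > RHS throughout, so the relation holds for every integer in [-1000, 1000].

Only (A) has a counterexample.

Answer: A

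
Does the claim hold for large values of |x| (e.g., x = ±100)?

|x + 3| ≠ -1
x = 100: LHS = |100 + 3| = |103| = 103; 103 ≠ -1 — holds
x = -100: LHS = |(-100) + 3| = |-97| = 97; 97 ≠ -1 — holds

Answer: Yes, holds for both x = 100 and x = -100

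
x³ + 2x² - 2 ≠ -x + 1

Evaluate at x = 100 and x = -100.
x = 100: LHS = 100³ + 2·100² - 2 = 1019998, RHS = -100 + 1 = -99; 1019998 ≠ -99 — holds
x = -100: LHS = (-100)³ + 2·(-100)² - 2 = -980002, RHS = -(-100) + 1 = 101; -980002 ≠ 101 — holds

Answer: Yes, holds for both x = 100 and x = -100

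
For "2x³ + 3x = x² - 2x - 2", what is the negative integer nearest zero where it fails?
Testing negative integers from -1 downward:
x = -1: LHS = 2·(-1)³ + 3·(-1) = -5, RHS = (-1)² - 2·(-1) - 2 = 1; -5 = 1 — FAILS  ← closest negative counterexample to 0

Answer: x = -1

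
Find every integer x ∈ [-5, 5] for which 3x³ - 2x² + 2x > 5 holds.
Holds for: {2, 3, 4, 5}
Fails for: {-5, -4, -3, -2, -1, 0, 1}

Answer: {2, 3, 4, 5}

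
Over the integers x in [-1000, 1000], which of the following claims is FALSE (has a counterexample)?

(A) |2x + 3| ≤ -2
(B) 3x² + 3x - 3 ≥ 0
(A) x = 0: LHS = |2·0 + 3| = |3| = 3; 3 ≤ -2 — FAILS
(B) x = 0: LHS = 3·0² + 3·0 - 3 = -3; -3 ≥ 0 — FAILS

Answer: Both A and B are false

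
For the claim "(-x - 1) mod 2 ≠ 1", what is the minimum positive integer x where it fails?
Testing positive integers:
x = 1: LHS = (-1 - 1) mod 2 = (-2) mod 2 = 0; 0 ≠ 1 — holds
x = 2: LHS = (-2 - 1) mod 2 = (-3) mod 2 = 1; 1 ≠ 1 — FAILS  ← smallest positive counterexample

Answer: x = 2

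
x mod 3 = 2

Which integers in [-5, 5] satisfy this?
Holds for: {-4, -1, 2, 5}
Fails for: {-5, -3, -2, 0, 1, 3, 4}

Answer: {-4, -1, 2, 5}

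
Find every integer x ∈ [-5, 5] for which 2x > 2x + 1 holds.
Over all integers in [-5, 5], LHS − RHS is largest at x = 0, where it equals -1:
x = 0: LHS = 2·0 = 0, RHS = 2·0 + 1 = 1; 0 > 1 — FAILS
At the ends of the range:
x = -5: LHS = 2·(-5) = -10, RHS = 2·(-5) + 1 = -9; -10 > -9 — FAILS
x = 5: LHS = 2·5 = 10, RHS = 2·5 + 1 = 11; 10 > 11 — FAILS
Hence LHS − RHS is never positive, i.e. LHS ≤ RHS throughout, so the claimed relation (>) fails for every integer in [-5, 5].

Answer: None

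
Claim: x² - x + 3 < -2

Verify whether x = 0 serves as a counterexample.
Substitute x = 0 into the relation:
x = 0: LHS = 0² - 0 + 3 = 3; 3 < -2 — FAILS

Since the claim fails at x = 0, this value is a counterexample.

Answer: Yes, x = 0 is a counterexample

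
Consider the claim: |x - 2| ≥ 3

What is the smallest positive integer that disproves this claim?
Testing positive integers:
x = 1: LHS = |1 - 2| = |-1| = 1; 1 ≥ 3 — FAILS  ← smallest positive counterexample

Answer: x = 1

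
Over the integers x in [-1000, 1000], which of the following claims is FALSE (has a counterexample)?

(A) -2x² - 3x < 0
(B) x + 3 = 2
(A) x = 0: LHS = -2·0² - 3·0 = 0; 0 < 0 — FAILS
(B) x = 0: LHS = 0 + 3 = 3; 3 = 2 — FAILS

Answer: Both A and B are false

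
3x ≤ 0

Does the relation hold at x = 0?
x = 0: LHS = 3·0 = 0; 0 ≤ 0 — holds

The relation is satisfied at x = 0.

Answer: Yes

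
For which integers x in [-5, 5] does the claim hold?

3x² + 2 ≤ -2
Over all integers in [-5, 5], LHS − RHS is smallest at x = 0, where it equals 4:
x = 0: LHS = 3·0² + 2 = 2; 2 ≤ -2 — FAILS
At the ends of the range:
x = -5: LHS = 3·(-5)² + 2 = 77; 77 ≤ -2 — FAILS
x = 5: LHS = 3·5² + 2 = 77; 77 ≤ -2 — FAILS
Hence LHS − RHS is never zero or negative, i.e. LHS > RHS throughout, so the claimed relation (≤) fails for every integer in [-5, 5].

Answer: None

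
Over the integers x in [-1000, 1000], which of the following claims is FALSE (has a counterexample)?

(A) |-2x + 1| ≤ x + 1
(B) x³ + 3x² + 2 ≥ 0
(A) x = -1: LHS = |-2·(-1) + 1| = |3| = 3, RHS = (-1) + 1 = 0; 3 ≤ 0 — FAILS
(B) x = -4: LHS = (-4)³ + 3·(-4)² + 2 = -14; -14 ≥ 0 — FAILS

Answer: Both A and B are false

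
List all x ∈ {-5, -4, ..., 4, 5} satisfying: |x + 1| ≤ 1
Holds for: {-2, -1, 0}
Fails for: {-5, -4, -3, 1, 2, 3, 4, 5}

Answer: {-2, -1, 0}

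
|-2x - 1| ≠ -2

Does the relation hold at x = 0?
x = 0: LHS = |-2·0 - 1| = |-1| = 1; 1 ≠ -2 — holds

The relation is satisfied at x = 0.

Answer: Yes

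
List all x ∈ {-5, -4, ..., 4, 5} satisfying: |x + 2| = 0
Holds for: {-2}
Fails for: {-5, -4, -3, -1, 0, 1, 2, 3, 4, 5}

Answer: {-2}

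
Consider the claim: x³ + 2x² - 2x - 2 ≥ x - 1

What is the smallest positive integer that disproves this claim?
Testing positive integers:
x = 1: LHS = 1³ + 2·1² - 2·1 - 2 = -1, RHS = 1 - 1 = 0; -1 ≥ 0 — FAILS  ← smallest positive counterexample

Answer: x = 1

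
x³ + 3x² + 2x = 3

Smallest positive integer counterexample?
Testing positive integers:
x = 1: LHS = 1³ + 3·1² + 2·1 = 6; 6 = 3 — FAILS  ← smallest positive counterexample

Answer: x = 1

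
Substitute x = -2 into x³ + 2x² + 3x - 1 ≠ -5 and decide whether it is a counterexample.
Substitute x = -2 into the relation:
x = -2: LHS = (-2)³ + 2·(-2)² + 3·(-2) - 1 = -7; -7 ≠ -5 — holds

The relation holds at x = -2, so it is not a counterexample.

Answer: No, x = -2 is not a counterexample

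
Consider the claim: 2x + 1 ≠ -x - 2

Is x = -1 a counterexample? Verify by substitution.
Substitute x = -1 into the relation:
x = -1: LHS = 2·(-1) + 1 = -1, RHS = -(-1) - 2 = -1; -1 ≠ -1 — FAILS

Since the claim fails at x = -1, this value is a counterexample.

Answer: Yes, x = -1 is a counterexample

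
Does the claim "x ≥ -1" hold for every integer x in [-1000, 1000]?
The claim fails at x = -2:
x = -2: -2 ≥ -1 — FAILS

Because a single integer refutes it, the statement is false.

Answer: False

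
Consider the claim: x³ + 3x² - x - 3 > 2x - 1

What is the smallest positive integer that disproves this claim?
Testing positive integers:
x = 1: LHS = 1³ + 3·1² - 1 - 3 = 0, RHS = 2·1 - 1 = 1; 0 > 1 — FAILS  ← smallest positive counterexample

Answer: x = 1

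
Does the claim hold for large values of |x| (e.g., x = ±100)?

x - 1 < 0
x = 100: LHS = 100 - 1 = 99; 99 < 0 — FAILS
x = -100: LHS = (-100) - 1 = -101; -101 < 0 — holds

Answer: Partially: fails for x = 100, holds for x = -100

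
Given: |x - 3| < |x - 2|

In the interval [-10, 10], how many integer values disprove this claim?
Counterexamples in [-10, 10]: {-10, -9, -8, -7, -6, -5, -4, -3, -2, -1, 0, 1, 2}.

Counting them gives 13 values.

Answer: 13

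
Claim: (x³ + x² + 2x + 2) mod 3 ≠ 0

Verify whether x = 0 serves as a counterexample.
Substitute x = 0 into the relation:
x = 0: LHS = (0³ + 0² + 2·0 + 2) mod 3 = 2 mod 3 = 2; 2 ≠ 0 — holds

The claim holds here, so x = 0 is not a counterexample. (A counterexample exists elsewhere, e.g. x = 1.)

Answer: No, x = 0 is not a counterexample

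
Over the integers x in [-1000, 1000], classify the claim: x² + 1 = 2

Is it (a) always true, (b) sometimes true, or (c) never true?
Holds at x = 1: LHS = 1² + 1 = 2; 2 = 2 — holds
Fails at x = 0: LHS = 0² + 1 = 1; 1 = 2 — FAILS
It is satisfied by some integers in the range but not all.

Answer: Sometimes true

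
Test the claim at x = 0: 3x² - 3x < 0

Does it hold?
x = 0: LHS = 3·0² - 3·0 = 0; 0 < 0 — FAILS

The relation fails at x = 0, so x = 0 is a counterexample.

Answer: No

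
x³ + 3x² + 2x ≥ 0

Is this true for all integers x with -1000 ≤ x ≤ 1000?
The claim fails at x = -3:
x = -3: LHS = (-3)³ + 3·(-3)² + 2·(-3) = -6; -6 ≥ 0 — FAILS

Because a single integer refutes it, the statement is false.

Answer: False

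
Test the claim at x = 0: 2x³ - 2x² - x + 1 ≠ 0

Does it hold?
x = 0: LHS = 2·0³ - 2·0² - 0 + 1 = 1; 1 ≠ 0 — holds

The relation is satisfied at x = 0.

Answer: Yes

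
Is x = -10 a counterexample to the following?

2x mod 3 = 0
Substitute x = -10 into the relation:
x = -10: LHS = (2·(-10)) mod 3 = (-20) mod 3 = 1; 1 = 0 — FAILS

Since the claim fails at x = -10, this value is a counterexample.

Answer: Yes, x = -10 is a counterexample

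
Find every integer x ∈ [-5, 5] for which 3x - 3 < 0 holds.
Holds for: {-5, -4, -3, -2, -1, 0}
Fails for: {1, 2, 3, 4, 5}

Answer: {-5, -4, -3, -2, -1, 0}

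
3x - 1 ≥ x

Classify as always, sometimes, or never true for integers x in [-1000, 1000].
Holds at x = 1: LHS = 3·1 - 1 = 2; 2 ≥ 1 — holds
Fails at x = 0: LHS = 3·0 - 1 = -1; -1 ≥ 0 — FAILS
It is satisfied by some integers in the range but not all.

Answer: Sometimes true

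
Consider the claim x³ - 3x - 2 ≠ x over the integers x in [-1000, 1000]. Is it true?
Track d = LHS − RHS over the integers in [-1000, 1000]. Equality would need d = 0, but d changes sign only between consecutive integers, jumping over 0:
x = -2: LHS = (-2)³ - 3·(-2) - 2 = -4; -4 ≠ -2 — holds  (d = -2)
x = -1: LHS = (-1)³ - 3·(-1) - 2 = 0; 0 ≠ -1 — holds  (d = 1)
x = -1: LHS = (-1)³ - 3·(-1) - 2 = 0; 0 ≠ -1 — holds  (d = 1)
x = 0: LHS = 0³ - 3·0 - 2 = -2; -2 ≠ 0 — holds  (d = -2)
x = 2: LHS = 2³ - 3·2 - 2 = 0; 0 ≠ 2 — holds  (d = -2)
x = 3: LHS = 3³ - 3·3 - 2 = 16; 16 ≠ 3 — holds  (d = 13)
Away from these crossings d keeps a constant sign, and checking every integer in [-1000, 1000] confirms d ≠ 0 throughout. Hence the two sides are never equal, so the relation holds for every integer in [-1000, 1000].

No counterexample exists.

Answer: True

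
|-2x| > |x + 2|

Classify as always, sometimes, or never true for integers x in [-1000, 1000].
Holds at x = -1: LHS = |-2·(-1)| = |2| = 2, RHS = |(-1) + 2| = |1| = 1; 2 > 1 — holds
Fails at x = 0: LHS = |-2·0| = |0| = 0, RHS = |0 + 2| = |2| = 2; 0 > 2 — FAILS
It is satisfied by some integers in the range but not all.

Answer: Sometimes true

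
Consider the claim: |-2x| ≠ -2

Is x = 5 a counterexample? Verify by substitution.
Substitute x = 5 into the relation:
x = 5: LHS = |-2·5| = |-10| = 10; 10 ≠ -2 — holds

The relation holds at x = 5, so it is not a counterexample.

Answer: No, x = 5 is not a counterexample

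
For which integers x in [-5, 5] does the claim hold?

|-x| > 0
Holds for: {-5, -4, -3, -2, -1, 1, 2, 3, 4, 5}
Fails for: {0}

Answer: {-5, -4, -3, -2, -1, 1, 2, 3, 4, 5}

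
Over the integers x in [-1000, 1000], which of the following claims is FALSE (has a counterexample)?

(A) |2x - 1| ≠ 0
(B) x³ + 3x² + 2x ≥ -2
(A) Over all integers in [-1000, 1000], LHS − RHS is always positive; it is smallest at x = 0, where it equals 1:
x = 0: LHS = |2·0 - 1| = |-1| = 1; 1 ≠ 0 — holds
At the ends of the range:
x = -1000: LHS = |2·(-1000) - 1| = |-2001| = 2001; 2001 ≠ 0 — holds
x = 1000: LHS = |2·1000 - 1| = |1999| = 1999; 1999 ≠ 0 — holds
Hence LHS − RHS is never 0, i.e. the two sides are never equal, so the relation holds for every integer in [-1000, 1000].

(B) x = -3: LHS = (-3)³ + 3·(-3)² + 2·(-3) = -6; -6 ≥ -2 — FAILS

Only (B) has a counterexample.

Answer: B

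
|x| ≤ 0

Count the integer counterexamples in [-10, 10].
Counterexamples in [-10, 10]: {-10, -9, -8, -7, -6, -5, -4, -3, -2, -1, 1, 2, 3, 4, 5, 6, 7, 8, 9, 10}.

Counting them gives 20 values.

Answer: 20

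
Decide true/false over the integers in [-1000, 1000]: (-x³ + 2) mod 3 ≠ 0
The claim fails at x = -1:
x = -1: LHS = (-(-1)³ + 2) mod 3 = 3 mod 3 = 0; 0 ≠ 0 — FAILS

Because a single integer refutes it, the statement is false.

Answer: False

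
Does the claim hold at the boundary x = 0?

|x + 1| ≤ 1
x = 0: LHS = |0 + 1| = |1| = 1; 1 ≤ 1 — holds

The relation is satisfied at x = 0.

Answer: Yes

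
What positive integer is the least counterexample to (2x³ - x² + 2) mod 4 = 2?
Testing positive integers:
x = 1: LHS = (2·1³ - 1² + 2) mod 4 = 3 mod 4 = 3; 3 = 2 — FAILS  ← smallest positive counterexample

Answer: x = 1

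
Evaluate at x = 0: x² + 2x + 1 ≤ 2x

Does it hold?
x = 0: LHS = 0² + 2·0 + 1 = 1, RHS = 2·0 = 0; 1 ≤ 0 — FAILS

The relation fails at x = 0, so x = 0 is a counterexample.

Answer: No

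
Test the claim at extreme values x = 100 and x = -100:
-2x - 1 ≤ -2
x = 100: LHS = -2·100 - 1 = -201; -201 ≤ -2 — holds
x = -100: LHS = -2·(-100) - 1 = 199; 199 ≤ -2 — FAILS

Answer: Partially: holds for x = 100, fails for x = -100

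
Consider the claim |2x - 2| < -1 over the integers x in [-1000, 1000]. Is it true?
The claim fails at x = 0:
x = 0: LHS = |2·0 - 2| = |-2| = 2; 2 < -1 — FAILS

Because a single integer refutes it, the statement is false.

Answer: False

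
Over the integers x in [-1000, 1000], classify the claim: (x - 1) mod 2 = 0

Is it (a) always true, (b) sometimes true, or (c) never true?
Holds at x = 1: LHS = (1 - 1) mod 2 = 0 mod 2 = 0; 0 = 0 — holds
Fails at x = 0: LHS = (0 - 1) mod 2 = (-1) mod 2 = 1; 1 = 0 — FAILS
It is satisfied by some integers in the range but not all.

Answer: Sometimes true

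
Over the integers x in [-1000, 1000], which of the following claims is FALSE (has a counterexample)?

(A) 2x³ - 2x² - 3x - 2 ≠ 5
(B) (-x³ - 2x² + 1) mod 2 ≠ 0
(A) Track d = LHS − RHS over the integers in [-1000, 1000]. Equality would need d = 0, but d changes sign only between consecutive integers, jumping over 0:
x = 2: LHS = 2·2³ - 2·2² - 3·2 - 2 = 0; 0 ≠ 5 — holds  (d = -5)
x = 3: LHS = 2·3³ - 2·3² - 3·3 - 2 = 25; 25 ≠ 5 — holds  (d = 20)
Away from these crossings d keeps a constant sign, and checking every integer in [-1000, 1000] confirms d ≠ 0 throughout. Hence the two sides are never equal, so the relation holds for every integer in [-1000, 1000].

(B) x = 1: LHS = (-1³ - 2·1² + 1) mod 2 = (-2) mod 2 = 0; 0 ≠ 0 — FAILS

Only (B) has a counterexample.

Answer: B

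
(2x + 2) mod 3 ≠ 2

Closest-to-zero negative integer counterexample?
Testing negative integers from -1 downward:
x = -1: LHS = (2·(-1) + 2) mod 3 = 0 mod 3 = 0; 0 ≠ 2 — holds
x = -2: LHS = (2·(-2) + 2) mod 3 = (-2) mod 3 = 1; 1 ≠ 2 — holds
x = -3: LHS = (2·(-3) + 2) mod 3 = (-4) mod 3 = 2; 2 ≠ 2 — FAILS  ← closest negative counterexample to 0

Answer: x = -3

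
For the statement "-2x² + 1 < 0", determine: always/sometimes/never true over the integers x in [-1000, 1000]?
Holds at x = 1: LHS = -2·1² + 1 = -1; -1 < 0 — holds
Fails at x = 0: LHS = -2·0² + 1 = 1; 1 < 0 — FAILS
It is satisfied by some integers in the range but not all.

Answer: Sometimes true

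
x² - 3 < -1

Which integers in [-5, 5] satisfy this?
Holds for: {-1, 0, 1}
Fails for: {-5, -4, -3, -2, 2, 3, 4, 5}

Answer: {-1, 0, 1}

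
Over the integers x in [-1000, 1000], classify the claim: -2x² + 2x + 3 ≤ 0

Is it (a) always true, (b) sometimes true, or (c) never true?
Holds at x = -1: LHS = -2·(-1)² + 2·(-1) + 3 = -1; -1 ≤ 0 — holds
Fails at x = 0: LHS = -2·0² + 2·0 + 3 = 3; 3 ≤ 0 — FAILS
It is satisfied by some integers in the range but not all.

Answer: Sometimes true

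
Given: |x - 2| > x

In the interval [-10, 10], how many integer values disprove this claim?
Counterexamples in [-10, 10]: {1, 2, 3, 4, 5, 6, 7, 8, 9, 10}.

Counting them gives 10 values.

Answer: 10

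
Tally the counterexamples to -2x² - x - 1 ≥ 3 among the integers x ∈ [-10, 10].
Counterexamples in [-10, 10]: {-10, -9, -8, -7, -6, -5, -4, -3, -2, -1, 0, 1, 2, 3, 4, 5, 6, 7, 8, 9, 10}.

Counting them gives 21 values.

Answer: 21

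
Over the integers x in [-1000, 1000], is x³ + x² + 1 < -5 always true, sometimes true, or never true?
Holds at x = -3: LHS = (-3)³ + (-3)² + 1 = -17; -17 < -5 — holds
Fails at x = 0: LHS = 0³ + 0² + 1 = 1; 1 < -5 — FAILS
It is satisfied by some integers in the range but not all.

Answer: Sometimes true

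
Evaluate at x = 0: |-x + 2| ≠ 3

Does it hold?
x = 0: LHS = |-0 + 2| = |2| = 2; 2 ≠ 3 — holds

The relation is satisfied at x = 0.

Answer: Yes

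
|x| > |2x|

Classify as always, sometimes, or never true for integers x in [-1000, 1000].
Over all integers in [-1000, 1000], LHS − RHS is largest at x = 0, where it equals 0:
x = 0: LHS = |0| = 0, RHS = |2·0| = |0| = 0; 0 > 0 — FAILS
At the ends of the range:
x = -1000: LHS = |-1000| = 1000, RHS = |2·(-1000)| = |-2000| = 2000; 1000 > 2000 — FAILS
x = 1000: LHS = |1000| = 1000, RHS = |2·1000| = |2000| = 2000; 1000 > 2000 — FAILS
Hence LHS − RHS is never positive, i.e. LHS ≤ RHS throughout, so the claimed relation (>) fails for every integer in [-1000, 1000].

No integer in the range satisfies it.

Answer: Never true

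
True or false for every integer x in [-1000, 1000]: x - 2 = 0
The claim fails at x = 0:
x = 0: LHS = 0 - 2 = -2; -2 = 0 — FAILS

Because a single integer refutes it, the statement is false.

Answer: False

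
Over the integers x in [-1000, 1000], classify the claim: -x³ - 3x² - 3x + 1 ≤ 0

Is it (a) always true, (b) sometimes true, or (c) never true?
Holds at x = 1: LHS = -1³ - 3·1² - 3·1 + 1 = -6; -6 ≤ 0 — holds
Fails at x = 0: LHS = -0³ - 3·0² - 3·0 + 1 = 1; 1 ≤ 0 — FAILS
It is satisfied by some integers in the range but not all.

Answer: Sometimes true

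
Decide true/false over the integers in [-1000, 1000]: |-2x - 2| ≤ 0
The claim fails at x = 0:
x = 0: LHS = |-2·0 - 2| = |-2| = 2; 2 ≤ 0 — FAILS

Because a single integer refutes it, the statement is false.

Answer: False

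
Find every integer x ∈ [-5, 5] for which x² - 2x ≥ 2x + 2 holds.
Holds for: {-5, -4, -3, -2, -1, 5}
Fails for: {0, 1, 2, 3, 4}

Answer: {-5, -4, -3, -2, -1, 5}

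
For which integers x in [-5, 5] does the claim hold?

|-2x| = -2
An absolute value is never negative, so the left side is ≥ 0 for every x, while the right side is -2. Tightest case in [-5, 5] is x = 0:
x = 0: LHS = |-2·0| = |0| = 0; 0 = -2 — FAILS
Hence LHS − RHS is never 0, i.e. the two sides are never equal, so the claimed relation (=) fails for every integer in [-5, 5].

Answer: None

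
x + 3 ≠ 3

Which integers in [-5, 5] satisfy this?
Holds for: {-5, -4, -3, -2, -1, 1, 2, 3, 4, 5}
Fails for: {0}

Answer: {-5, -4, -3, -2, -1, 1, 2, 3, 4, 5}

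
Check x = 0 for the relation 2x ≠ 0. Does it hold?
x = 0: LHS = 2·0 = 0; 0 ≠ 0 — FAILS

The relation fails at x = 0, so x = 0 is a counterexample.

Answer: No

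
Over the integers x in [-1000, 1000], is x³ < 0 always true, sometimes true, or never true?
Holds at x = -1: LHS = (-1)³ = -1; -1 < 0 — holds
Fails at x = 0: LHS = 0³ = 0; 0 < 0 — FAILS
It is satisfied by some integers in the range but not all.

Answer: Sometimes true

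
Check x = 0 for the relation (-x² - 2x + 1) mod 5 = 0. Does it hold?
x = 0: LHS = (-0² - 2·0 + 1) mod 5 = 1 mod 5 = 1; 1 = 0 — FAILS

The relation fails at x = 0, so x = 0 is a counterexample.

Answer: No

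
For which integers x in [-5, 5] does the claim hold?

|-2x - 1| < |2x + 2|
Holds for: {0, 1, 2, 3, 4, 5}
Fails for: {-5, -4, -3, -2, -1}

Answer: {0, 1, 2, 3, 4, 5}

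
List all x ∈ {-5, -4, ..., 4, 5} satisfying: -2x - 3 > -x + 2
Over all integers in [-5, 5], LHS − RHS is largest at x = -5, where it equals 0:
x = -5: LHS = -2·(-5) - 3 = 7, RHS = -(-5) + 2 = 7; 7 > 7 — FAILS
At the ends of the range:
x = 5: LHS = -2·5 - 3 = -13, RHS = -5 + 2 = -3; -13 > -3 — FAILS
Hence LHS − RHS is never positive, i.e. LHS ≤ RHS throughout, so the claimed relation (>) fails for every integer in [-5, 5].

Answer: None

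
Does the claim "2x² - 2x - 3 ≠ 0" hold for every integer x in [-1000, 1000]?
Track d = LHS − RHS over the integers in [-1000, 1000]. Equality would need d = 0, but d changes sign only between consecutive integers, jumping over 0:
x = -1: LHS = 2·(-1)² - 2·(-1) - 3 = 1; 1 ≠ 0 — holds  (d = 1)
x = 0: LHS = 2·0² - 2·0 - 3 = -3; -3 ≠ 0 — holds  (d = -3)
x = 1: LHS = 2·1² - 2·1 - 3 = -3; -3 ≠ 0 — holds  (d = -3)
x = 2: LHS = 2·2² - 2·2 - 3 = 1; 1 ≠ 0 — holds  (d = 1)
Away from these crossings d keeps a constant sign, and checking every integer in [-1000, 1000] confirms d ≠ 0 throughout. Hence the two sides are never equal, so the relation holds for every integer in [-1000, 1000].

No counterexample exists.

Answer: True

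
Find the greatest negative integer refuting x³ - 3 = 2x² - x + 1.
Testing negative integers from -1 downward:
x = -1: LHS = (-1)³ - 3 = -4, RHS = 2·(-1)² - (-1) + 1 = 4; -4 = 4 — FAILS  ← closest negative counterexample to 0

Answer: x = -1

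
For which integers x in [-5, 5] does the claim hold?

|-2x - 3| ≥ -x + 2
Holds for: {-5, 0, 1, 2, 3, 4, 5}
Fails for: {-4, -3, -2, -1}

Answer: {-5, 0, 1, 2, 3, 4, 5}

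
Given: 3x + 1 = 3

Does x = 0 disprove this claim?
Substitute x = 0 into the relation:
x = 0: LHS = 3·0 + 1 = 1; 1 = 3 — FAILS

Since the claim fails at x = 0, this value is a counterexample.

Answer: Yes, x = 0 is a counterexample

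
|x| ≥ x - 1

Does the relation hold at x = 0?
x = 0: LHS = |0| = 0, RHS = 0 - 1 = -1; 0 ≥ -1 — holds

The relation is satisfied at x = 0.

Answer: Yes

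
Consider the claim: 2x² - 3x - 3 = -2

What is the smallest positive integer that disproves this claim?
Testing positive integers:
x = 1: LHS = 2·1² - 3·1 - 3 = -4; -4 = -2 — FAILS  ← smallest positive counterexample

Answer: x = 1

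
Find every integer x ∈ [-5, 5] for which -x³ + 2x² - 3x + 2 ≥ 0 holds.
Holds for: {-5, -4, -3, -2, -1, 0, 1}
Fails for: {2, 3, 4, 5}

Answer: {-5, -4, -3, -2, -1, 0, 1}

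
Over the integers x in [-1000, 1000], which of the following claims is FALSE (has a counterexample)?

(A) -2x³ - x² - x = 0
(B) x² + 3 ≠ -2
(A) x = 1: LHS = -2·1³ - 1² - 1 = -4; -4 = 0 — FAILS

(B) Over all integers in [-1000, 1000], LHS − RHS is always positive; it is smallest at x = 0, where it equals 5:
x = 0: LHS = 0² + 3 = 3; 3 ≠ -2 — holds
At the ends of the range:
x = -1000: LHS = (-1000)² + 3 = 1000003; 1000003 ≠ -2 — holds
x = 1000: LHS = 1000² + 3 = 1000003; 1000003 ≠ -2 — holds
Hence LHS − RHS is never 0, i.e. the two sides are never equal, so the relation holds for every integer in [-1000, 1000].

Only (A) has a counterexample.

Answer: A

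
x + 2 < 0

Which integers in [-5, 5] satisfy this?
Holds for: {-5, -4, -3}
Fails for: {-2, -1, 0, 1, 2, 3, 4, 5}

Answer: {-5, -4, -3}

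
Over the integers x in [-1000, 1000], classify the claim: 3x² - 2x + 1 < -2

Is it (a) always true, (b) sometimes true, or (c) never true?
Over all integers in [-1000, 1000], LHS − RHS is smallest at x = 0, where it equals 3:
x = 0: LHS = 3·0² - 2·0 + 1 = 1; 1 < -2 — FAILS
At the ends of the range:
x = -1000: LHS = 3·(-1000)² - 2·(-1000) + 1 = 3002001; 3002001 < -2 — FAILS
x = 1000: LHS = 3·1000² - 2·1000 + 1 = 2998001; 2998001 < -2 — FAILS
Hence LHS − RHS is never negative, i.e. LHS ≥ RHS throughout, so the claimed relation (<) fails for every integer in [-1000, 1000].

No integer in the range satisfies it.

Answer: Never true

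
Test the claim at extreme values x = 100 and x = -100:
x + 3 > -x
x = 100: LHS = 100 + 3 = 103; 103 > -100 — holds
x = -100: LHS = (-100) + 3 = -97, RHS = -(-100) = 100; -97 > 100 — FAILS

Answer: Partially: holds for x = 100, fails for x = -100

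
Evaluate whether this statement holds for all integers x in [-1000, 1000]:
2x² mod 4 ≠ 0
The claim fails at x = 0:
x = 0: LHS = (2·0²) mod 4 = 0 mod 4 = 0; 0 ≠ 0 — FAILS

Because a single integer refutes it, the statement is false.

Answer: False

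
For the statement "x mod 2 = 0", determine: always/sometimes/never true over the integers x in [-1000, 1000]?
Holds at x = 0: LHS = 0 mod 2 = 0; 0 = 0 — holds
Fails at x = 1: LHS = 1 mod 2 = 1; 1 = 0 — FAILS
It is satisfied by some integers in the range but not all.

Answer: Sometimes true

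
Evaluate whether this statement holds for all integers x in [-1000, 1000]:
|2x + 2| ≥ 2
The claim fails at x = -1:
x = -1: LHS = |2·(-1) + 2| = |0| = 0; 0 ≥ 2 — FAILS

Because a single integer refutes it, the statement is false.

Answer: False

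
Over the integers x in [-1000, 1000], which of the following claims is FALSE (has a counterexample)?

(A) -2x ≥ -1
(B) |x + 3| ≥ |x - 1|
(A) x = 1: LHS = -2·1 = -2; -2 ≥ -1 — FAILS
(B) x = -2: LHS = |(-2) + 3| = |1| = 1, RHS = |(-2) - 1| = |-3| = 3; 1 ≥ 3 — FAILS

Answer: Both A and B are false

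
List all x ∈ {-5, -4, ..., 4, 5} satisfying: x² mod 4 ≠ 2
For a polynomial with integer coefficients, its value mod 4 depends only on x mod 4, so it suffices to check one representative of each residue class, x = 0, 1, 2, 3:
x = 0: LHS = (0²) mod 4 = 0 mod 4 = 0; 0 ≠ 2 — holds
x = 1: LHS = (1²) mod 4 = 1 mod 4 = 1; 1 ≠ 2 — holds
x = 2: LHS = (2²) mod 4 = 4 mod 4 = 0; 0 ≠ 2 — holds
x = 3: LHS = (3²) mod 4 = 9 mod 4 = 1; 1 ≠ 2 — holds
The relation holds in every residue class, so the relation holds for every integer in [-5, 5].

Answer: All integers in [-5, 5]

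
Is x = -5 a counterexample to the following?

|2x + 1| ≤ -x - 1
Substitute x = -5 into the relation:
x = -5: LHS = |2·(-5) + 1| = |-9| = 9, RHS = -(-5) - 1 = 4; 9 ≤ 4 — FAILS

Since the claim fails at x = -5, this value is a counterexample.

Answer: Yes, x = -5 is a counterexample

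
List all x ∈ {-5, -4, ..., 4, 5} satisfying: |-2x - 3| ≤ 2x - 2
Over all integers in [-5, 5], LHS − RHS is smallest at x = 0, where it equals 5:
x = 0: LHS = |-2·0 - 3| = |-3| = 3, RHS = 2·0 - 2 = -2; 3 ≤ -2 — FAILS
At the ends of the range:
x = -5: LHS = |-2·(-5) - 3| = |7| = 7, RHS = 2·(-5) - 2 = -12; 7 ≤ -12 — FAILS
x = 5: LHS = |-2·5 - 3| = |-13| = 13, RHS = 2·5 - 2 = 8; 13 ≤ 8 — FAILS
Hence LHS − RHS is never zero or negative, i.e. LHS > RHS throughout, so the claimed relation (≤) fails for every integer in [-5, 5].

Answer: None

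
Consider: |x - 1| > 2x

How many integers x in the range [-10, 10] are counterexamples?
Counterexamples in [-10, 10]: {1, 2, 3, 4, 5, 6, 7, 8, 9, 10}.

Counting them gives 10 values.

Answer: 10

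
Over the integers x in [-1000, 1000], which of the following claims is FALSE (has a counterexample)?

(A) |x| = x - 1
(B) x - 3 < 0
(A) x = 0: LHS = |0| = 0, RHS = 0 - 1 = -1; 0 = -1 — FAILS
(B) x = 3: LHS = 3 - 3 = 0; 0 < 0 — FAILS

Answer: Both A and B are false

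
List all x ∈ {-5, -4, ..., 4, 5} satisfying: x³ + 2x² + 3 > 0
Holds for: {-2, -1, 0, 1, 2, 3, 4, 5}
Fails for: {-5, -4, -3}

Answer: {-2, -1, 0, 1, 2, 3, 4, 5}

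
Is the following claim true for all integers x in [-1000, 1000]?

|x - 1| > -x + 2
The claim fails at x = 0:
x = 0: LHS = |0 - 1| = |-1| = 1, RHS = -0 + 2 = 2; 1 > 2 — FAILS

Because a single integer refutes it, the statement is false.

Answer: False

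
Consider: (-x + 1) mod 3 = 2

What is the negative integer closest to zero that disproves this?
Testing negative integers from -1 downward:
x = -1: LHS = (-(-1) + 1) mod 3 = 2 mod 3 = 2; 2 = 2 — holds
x = -2: LHS = (-(-2) + 1) mod 3 = 3 mod 3 = 0; 0 = 2 — FAILS  ← closest negative counterexample to 0

Answer: x = -2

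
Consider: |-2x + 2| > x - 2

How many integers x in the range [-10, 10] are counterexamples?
Over all integers in [-10, 10], LHS − RHS is smallest at x = 1, where it equals 1:
x = 1: LHS = |-2·1 + 2| = |0| = 0, RHS = 1 - 2 = -1; 0 > -1 — holds
At the ends of the range:
x = -10: LHS = |-2·(-10) + 2| = |22| = 22, RHS = (-10) - 2 = -12; 22 > -12 — holds
x = 10: LHS = |-2·10 + 2| = |-18| = 18, RHS = 10 - 2 = 8; 18 > 8 — holds
Hence LHS − RHS is never zero or negative, i.e. LHS > RHS throughout, so the relation holds for every integer in [-10, 10].

No counterexample appears in that range.

Answer: 0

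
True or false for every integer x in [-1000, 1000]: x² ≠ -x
The claim fails at x = 0:
x = 0: LHS = 0² = 0, RHS = -0 = 0; 0 ≠ 0 — FAILS

Because a single integer refutes it, the statement is false.

Answer: False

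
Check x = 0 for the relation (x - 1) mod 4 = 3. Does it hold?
x = 0: LHS = (0 - 1) mod 4 = (-1) mod 4 = 3; 3 = 3 — holds

The relation is satisfied at x = 0.

Answer: Yes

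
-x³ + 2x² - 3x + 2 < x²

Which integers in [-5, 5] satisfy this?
Holds for: {1, 2, 3, 4, 5}
Fails for: {-5, -4, -3, -2, -1, 0}

Answer: {1, 2, 3, 4, 5}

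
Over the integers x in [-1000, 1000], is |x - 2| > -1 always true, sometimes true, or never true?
An absolute value is never negative, so the left side is ≥ 0 for every x, while the right side is -1. Tightest case in [-1000, 1000] is x = 2:
x = 2: LHS = |2 - 2| = |0| = 0; 0 > -1 — holds
Hence LHS − RHS is never zero or negative, i.e. LHS > RHS throughout, so the relation holds for every integer in [-1000, 1000].

No counterexample exists.

Answer: Always true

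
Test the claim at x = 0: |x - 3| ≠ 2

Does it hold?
x = 0: LHS = |0 - 3| = |-3| = 3; 3 ≠ 2 — holds

The relation is satisfied at x = 0.

Answer: Yes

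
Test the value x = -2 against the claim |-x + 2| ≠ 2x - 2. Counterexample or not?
Substitute x = -2 into the relation:
x = -2: LHS = |-(-2) + 2| = |4| = 4, RHS = 2·(-2) - 2 = -6; 4 ≠ -6 — holds

The relation holds at x = -2, so it is not a counterexample.

Answer: No, x = -2 is not a counterexample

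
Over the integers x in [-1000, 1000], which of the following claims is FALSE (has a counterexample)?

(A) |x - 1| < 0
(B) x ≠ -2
(A) x = 0: LHS = |0 - 1| = |-1| = 1; 1 < 0 — FAILS
(B) x = -2: -2 ≠ -2 — FAILS

Answer: Both A and B are false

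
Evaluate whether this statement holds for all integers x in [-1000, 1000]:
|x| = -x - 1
The claim fails at x = 0:
x = 0: LHS = |0| = 0, RHS = -0 - 1 = -1; 0 = -1 — FAILS

Because a single integer refutes it, the statement is false.

Answer: False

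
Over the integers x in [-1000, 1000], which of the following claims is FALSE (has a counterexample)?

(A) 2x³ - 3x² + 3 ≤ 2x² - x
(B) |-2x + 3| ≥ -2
(A) x = 0: LHS = 2·0³ - 3·0² + 3 = 3, RHS = 2·0² - 0 = 0; 3 ≤ 0 — FAILS

(B) An absolute value is never negative, so the left side is ≥ 0 for every x, while the right side is -2. Tightest case in [-1000, 1000] is x = 1:
x = 1: LHS = |-2·1 + 3| = |1| = 1; 1 ≥ -2 — holds
Hence LHS − RHS is never negative, i.e. LHS ≥ RHS throughout, so the relation holds for every integer in [-1000, 1000].

Only (A) has a counterexample.

Answer: A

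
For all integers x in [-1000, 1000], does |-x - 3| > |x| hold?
The claim fails at x = -2:
x = -2: LHS = |-(-2) - 3| = |-1| = 1, RHS = |-2| = 2; 1 > 2 — FAILS

Because a single integer refutes it, the statement is false.

Answer: False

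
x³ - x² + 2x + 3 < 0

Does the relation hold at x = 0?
x = 0: LHS = 0³ - 0² + 2·0 + 3 = 3; 3 < 0 — FAILS

The relation fails at x = 0, so x = 0 is a counterexample.

Answer: No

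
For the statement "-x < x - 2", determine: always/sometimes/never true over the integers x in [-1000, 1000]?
Holds at x = 2: RHS = 2 - 2 = 0; -2 < 0 — holds
Fails at x = 0: LHS = -0 = 0, RHS = 0 - 2 = -2; 0 < -2 — FAILS
It is satisfied by some integers in the range but not all.

Answer: Sometimes true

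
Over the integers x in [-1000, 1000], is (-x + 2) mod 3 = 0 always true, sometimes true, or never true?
Holds at x = -1: LHS = (-(-1) + 2) mod 3 = 3 mod 3 = 0; 0 = 0 — holds
Fails at x = 0: LHS = (-0 + 2) mod 3 = 2 mod 3 = 2; 2 = 0 — FAILS
It is satisfied by some integers in the range but not all.

Answer: Sometimes true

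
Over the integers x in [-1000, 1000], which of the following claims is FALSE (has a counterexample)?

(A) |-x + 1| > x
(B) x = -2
(A) x = 1: LHS = |-1 + 1| = |0| = 0; 0 > 1 — FAILS
(B) x = 0: 0 = -2 — FAILS

Answer: Both A and B are false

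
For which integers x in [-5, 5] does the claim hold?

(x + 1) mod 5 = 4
Holds for: {-2, 3}
Fails for: {-5, -4, -3, -1, 0, 1, 2, 4, 5}

Answer: {-2, 3}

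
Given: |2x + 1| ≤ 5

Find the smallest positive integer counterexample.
Testing positive integers:
x = 1: LHS = |2·1 + 1| = |3| = 3; 3 ≤ 5 — holds
x = 2: LHS = |2·2 + 1| = |5| = 5; 5 ≤ 5 — holds
x = 3: LHS = |2·3 + 1| = |7| = 7; 7 ≤ 5 — FAILS  ← smallest positive counterexample

Answer: x = 3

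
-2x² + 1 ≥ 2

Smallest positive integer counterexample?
Testing positive integers:
x = 1: LHS = -2·1² + 1 = -1; -1 ≥ 2 — FAILS  ← smallest positive counterexample

Answer: x = 1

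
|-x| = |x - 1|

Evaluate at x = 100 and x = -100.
x = 100: LHS = |-100| = 100, RHS = |100 - 1| = |99| = 99; 100 = 99 — FAILS
x = -100: LHS = |-(-100)| = |100| = 100, RHS = |(-100) - 1| = |-101| = 101; 100 = 101 — FAILS

Answer: No, fails for both x = 100 and x = -100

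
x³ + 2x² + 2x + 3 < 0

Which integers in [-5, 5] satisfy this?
Holds for: {-5, -4, -3, -2}
Fails for: {-1, 0, 1, 2, 3, 4, 5}

Answer: {-5, -4, -3, -2}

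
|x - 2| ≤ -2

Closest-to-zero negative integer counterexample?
Testing negative integers from -1 downward:
x = -1: LHS = |(-1) - 2| = |-3| = 3; 3 ≤ -2 — FAILS  ← closest negative counterexample to 0

Answer: x = -1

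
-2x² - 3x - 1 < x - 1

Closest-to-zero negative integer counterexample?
Testing negative integers from -1 downward:
x = -1: LHS = -2·(-1)² - 3·(-1) - 1 = 0, RHS = (-1) - 1 = -2; 0 < -2 — FAILS  ← closest negative counterexample to 0

Answer: x = -1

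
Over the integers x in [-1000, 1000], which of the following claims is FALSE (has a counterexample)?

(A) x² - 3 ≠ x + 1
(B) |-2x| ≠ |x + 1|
(A) Track d = LHS − RHS over the integers in [-1000, 1000]. Equality would need d = 0, but d changes sign only between consecutive integers, jumping over 0:
x = -2: LHS = (-2)² - 3 = 1, RHS = (-2) + 1 = -1; 1 ≠ -1 — holds  (d = 2)
x = -1: LHS = (-1)² - 3 = -2, RHS = (-1) + 1 = 0; -2 ≠ 0 — holds  (d = -2)
x = 2: LHS = 2² - 3 = 1, RHS = 2 + 1 = 3; 1 ≠ 3 — holds  (d = -2)
x = 3: LHS = 3² - 3 = 6, RHS = 3 + 1 = 4; 6 ≠ 4 — holds  (d = 2)
Away from these crossings d keeps a constant sign, and checking every integer in [-1000, 1000] confirms d ≠ 0 throughout. Hence the two sides are never equal, so the relation holds for every integer in [-1000, 1000].

(B) x = 1: LHS = |-2·1| = |-2| = 2, RHS = |1 + 1| = |2| = 2; 2 ≠ 2 — FAILS

Only (B) has a counterexample.

Answer: B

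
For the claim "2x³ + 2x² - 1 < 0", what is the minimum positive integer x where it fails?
Testing positive integers:
x = 1: LHS = 2·1³ + 2·1² - 1 = 3; 3 < 0 — FAILS  ← smallest positive counterexample

Answer: x = 1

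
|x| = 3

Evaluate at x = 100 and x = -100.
x = 100: LHS = |100| = 100; 100 = 3 — FAILS
x = -100: LHS = |-100| = 100; 100 = 3 — FAILS

Answer: No, fails for both x = 100 and x = -100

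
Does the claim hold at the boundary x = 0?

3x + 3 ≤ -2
x = 0: LHS = 3·0 + 3 = 3; 3 ≤ -2 — FAILS

The relation fails at x = 0, so x = 0 is a counterexample.

Answer: No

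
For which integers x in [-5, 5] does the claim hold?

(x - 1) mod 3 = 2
Holds for: {-3, 0, 3}
Fails for: {-5, -4, -2, -1, 1, 2, 4, 5}

Answer: {-3, 0, 3}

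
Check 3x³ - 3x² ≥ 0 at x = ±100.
x = 100: LHS = 3·100³ - 3·100² = 2970000; 2970000 ≥ 0 — holds
x = -100: LHS = 3·(-100)³ - 3·(-100)² = -3030000; -3030000 ≥ 0 — FAILS

Answer: Partially: holds for x = 100, fails for x = -100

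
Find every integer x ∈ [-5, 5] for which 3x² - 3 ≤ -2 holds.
Holds for: {0}
Fails for: {-5, -4, -3, -2, -1, 1, 2, 3, 4, 5}

Answer: {0}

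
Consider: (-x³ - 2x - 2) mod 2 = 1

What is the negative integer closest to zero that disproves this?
Testing negative integers from -1 downward:
x = -1: LHS = (-(-1)³ - 2·(-1) - 2) mod 2 = 1 mod 2 = 1; 1 = 1 — holds
x = -2: LHS = (-(-2)³ - 2·(-2) - 2) mod 2 = 10 mod 2 = 0; 0 = 1 — FAILS  ← closest negative counterexample to 0

Answer: x = -2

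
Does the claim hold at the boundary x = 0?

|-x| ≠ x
x = 0: LHS = |-0| = |0| = 0; 0 ≠ 0 — FAILS

The relation fails at x = 0, so x = 0 is a counterexample.

Answer: No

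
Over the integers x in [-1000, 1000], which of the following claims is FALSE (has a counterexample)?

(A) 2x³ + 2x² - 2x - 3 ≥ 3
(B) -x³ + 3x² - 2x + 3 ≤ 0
(A) x = 0: LHS = 2·0³ + 2·0² - 2·0 - 3 = -3; -3 ≥ 3 — FAILS
(B) x = 0: LHS = -0³ + 3·0² - 2·0 + 3 = 3; 3 ≤ 0 — FAILS

Answer: Both A and B are false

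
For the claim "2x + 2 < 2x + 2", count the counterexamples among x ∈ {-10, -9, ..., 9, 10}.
Counterexamples in [-10, 10]: {-10, -9, -8, -7, -6, -5, -4, -3, -2, -1, 0, 1, 2, 3, 4, 5, 6, 7, 8, 9, 10}.

Counting them gives 21 values.

Answer: 21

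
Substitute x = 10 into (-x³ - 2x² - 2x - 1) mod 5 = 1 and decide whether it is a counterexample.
Substitute x = 10 into the relation:
x = 10: LHS = (-10³ - 2·10² - 2·10 - 1) mod 5 = (-1221) mod 5 = 4; 4 = 1 — FAILS

Since the claim fails at x = 10, this value is a counterexample.

Answer: Yes, x = 10 is a counterexample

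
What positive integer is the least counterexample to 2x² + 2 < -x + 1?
Testing positive integers:
x = 1: LHS = 2·1² + 2 = 4, RHS = -1 + 1 = 0; 4 < 0 — FAILS  ← smallest positive counterexample

Answer: x = 1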